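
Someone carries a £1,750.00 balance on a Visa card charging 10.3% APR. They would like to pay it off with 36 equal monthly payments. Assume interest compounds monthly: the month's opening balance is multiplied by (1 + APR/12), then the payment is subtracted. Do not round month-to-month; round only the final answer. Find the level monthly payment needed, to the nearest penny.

Monthly rate r = 10.3%/12 = 0.858333% = 0.00858333.
Level-payment amortization: P = B₀·r / (1 − (1+r)^(−n)) = 1750.00·0.00858333 / (1 − 1.00858^(−36)).
Denominator 1 − (1+r)^(−36) = 0.264850512.
P = 15.0208 / 0.264850512 ≈ 56.71.

£56.71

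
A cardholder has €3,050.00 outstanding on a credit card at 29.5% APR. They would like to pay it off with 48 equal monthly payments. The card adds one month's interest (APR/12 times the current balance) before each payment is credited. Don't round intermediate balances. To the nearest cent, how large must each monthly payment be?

€108.93

Monthly rate r = 29.5%/12 = 2.45833% = 0.0245833.
Level-payment amortization: P = B₀·r / (1 − (1+r)^(−n)) = 3050.00·0.0245833 / (1 − 1.02458^(−48)).
Denominator 1 − (1+r)^(−48) = 0.688304722.
P = 74.9792 / 0.688304722 ≈ 108.93.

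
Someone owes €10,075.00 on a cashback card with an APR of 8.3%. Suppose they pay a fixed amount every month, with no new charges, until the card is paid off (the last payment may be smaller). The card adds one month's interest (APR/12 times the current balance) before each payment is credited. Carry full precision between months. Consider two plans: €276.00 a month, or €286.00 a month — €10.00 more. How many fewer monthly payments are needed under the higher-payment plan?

2 fewer payments

Monthly rate r = 8.3%/12 = 0.691667% = 0.00691667.
At €276.00/mo: n = ⌈−ln(1 − rB₀/P)/ln(1+r)⌉ = 43 payments (last €60.18); total interest = total paid − €10,075.00 = €1,577.18.
At €286.00/mo: 41 payments (last €147.29); total interest €1,512.29.
Payments saved = 43 − 41 = 2.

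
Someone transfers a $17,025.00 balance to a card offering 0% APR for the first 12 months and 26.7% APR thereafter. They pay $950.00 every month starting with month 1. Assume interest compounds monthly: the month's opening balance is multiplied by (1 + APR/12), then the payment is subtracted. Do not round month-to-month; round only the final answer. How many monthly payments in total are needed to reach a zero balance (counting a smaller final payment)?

Promo months 1–12 at r₀ = 0%/12 = 0; months 13+ at r₁ = 26.7%/12 = 0.02225.
After month 12 (no interest yet): B = $17,025.00 − 12·$950.00 = $5,625.00.
Then at r₁ with $950.00/mo: n₂ = −ln(1 − r₁·B/P)/ln(1+r₁) ≈ 6.42 → 7 more payments.

19 months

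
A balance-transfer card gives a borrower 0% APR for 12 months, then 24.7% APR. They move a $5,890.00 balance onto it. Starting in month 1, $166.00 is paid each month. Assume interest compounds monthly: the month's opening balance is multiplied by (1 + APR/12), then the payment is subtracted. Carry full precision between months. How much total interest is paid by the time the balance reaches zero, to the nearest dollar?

Promo months 1–12 at r₀ = 0%/12 = 0; months 13+ at r₁ = 24.7%/12 = 0.0205833.
After month 12 (no interest yet): B = $5,890.00 − 12·$166.00 = $3,898.00.
Then at r₁ with $166.00/mo: n₂ = −ln(1 − r₁·B/P)/ln(1+r₁) ≈ 32.41 → 33 more payments.
Total paid = 44·$166.00 + $68.72 = $7,372.72; interest = $7,372.72 − $5,890.00 = $1,482.72.

$1,483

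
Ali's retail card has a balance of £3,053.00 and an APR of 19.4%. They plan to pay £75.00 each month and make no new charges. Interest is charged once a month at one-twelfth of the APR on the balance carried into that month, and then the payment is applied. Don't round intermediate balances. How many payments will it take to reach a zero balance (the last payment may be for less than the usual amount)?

67 payments

Monthly rate r = 19.4%/12 = 1.61667% = 0.0161667.
Recurrence: B ← B·(1+r) − £75.00.
Month 1: interest £49.36; balance after payment £3,027.36.
Month 2: interest £48.94; balance after payment £3,001.30.
Closed form: n = −ln(1 − rB₀/P)/ln(1+r) = −ln(0.34191)/ln(1.01617) ≈ 66.919, so the balance reaches zero during payment 67.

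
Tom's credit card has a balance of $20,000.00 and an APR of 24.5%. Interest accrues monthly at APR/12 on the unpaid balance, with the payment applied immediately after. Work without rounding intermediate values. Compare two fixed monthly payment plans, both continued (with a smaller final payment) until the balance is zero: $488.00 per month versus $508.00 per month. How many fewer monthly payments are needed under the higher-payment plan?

9 fewer payments

Monthly rate r = 24.5%/12 = 2.04167% = 0.0204167.
At $488.00/mo: n = ⌈−ln(1 − rB₀/P)/ln(1+r)⌉ = 90 payments (last $331.42); total interest = total paid − $20,000.00 = $23,763.42.
At $508.00/mo: 81 payments (last $297.01); total interest $20,937.01.
Payments saved = 90 − 81 = 9.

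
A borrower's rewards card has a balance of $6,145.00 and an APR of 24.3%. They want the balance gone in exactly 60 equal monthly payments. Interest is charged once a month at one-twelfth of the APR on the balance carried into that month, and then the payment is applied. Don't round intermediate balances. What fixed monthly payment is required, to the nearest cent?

Monthly rate r = 24.3%/12 = 2.025% = 0.02025.
Level-payment amortization: P = B₀·r / (1 − (1+r)^(−n)) = 6145.00·0.02025 / (1 − 1.02025^(−60)).
Denominator 1 − (1+r)^(−60) = 0.699666489.
P = 124.436 / 0.699666489 ≈ 177.85.

$177.85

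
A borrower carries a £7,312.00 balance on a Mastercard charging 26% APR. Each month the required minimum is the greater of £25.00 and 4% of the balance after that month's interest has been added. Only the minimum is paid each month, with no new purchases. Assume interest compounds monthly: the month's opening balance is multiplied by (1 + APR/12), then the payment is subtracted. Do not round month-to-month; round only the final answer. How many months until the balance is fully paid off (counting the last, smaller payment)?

Monthly rate r = 26%/12 = 2.16667% = 0.0216667.
While 4% of the post-interest balance exceeds £25.00, each month B ← (B·(1+r))·(1 − 0.04), i.e. B shrinks by the factor (1+r)·0.96 = 0.9808.
This holds for months 1–128. Entering month 129 the balance is £611.41; 4% of the post-interest balance is now below £25.00, so the flat £25.00 minimum applies from here.
From month 129 a fixed £25.00 at rate r clears £611.41 in 36 more payments. Total: 128 + 36 = 164 months.

164 months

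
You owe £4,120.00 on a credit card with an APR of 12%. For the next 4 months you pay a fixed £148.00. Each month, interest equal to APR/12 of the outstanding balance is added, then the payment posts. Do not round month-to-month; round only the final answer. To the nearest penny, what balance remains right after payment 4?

£3,686.35

Monthly rate r = 12%/12 = 1% = 0.01.
Each month: B ← B·(1+r) − £148.00.
Month 1: interest £41.20; balance after payment £4,013.20.
Month 2: interest £40.13; balance after payment £3,905.33.
Month 3: interest £39.05; balance after payment £3,796.39.
Month 4: interest £37.96; balance after payment £3,686.35.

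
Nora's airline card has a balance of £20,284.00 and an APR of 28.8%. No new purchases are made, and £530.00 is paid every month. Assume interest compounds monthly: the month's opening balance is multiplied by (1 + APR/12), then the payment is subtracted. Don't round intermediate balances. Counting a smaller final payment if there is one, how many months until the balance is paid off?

106 months

Monthly rate r = 28.8%/12 = 2.4% = 0.024.
Recurrence: B ← B·(1+r) − £530.00.
Month 1: interest £486.82; balance after payment £20,240.82.
Month 2: interest £485.78; balance after payment £20,196.60.
Closed form: n = −ln(1 − rB₀/P)/ln(1+r) = −ln(0.081479)/ln(1.024) ≈ 105.724, so the balance reaches zero during payment 106.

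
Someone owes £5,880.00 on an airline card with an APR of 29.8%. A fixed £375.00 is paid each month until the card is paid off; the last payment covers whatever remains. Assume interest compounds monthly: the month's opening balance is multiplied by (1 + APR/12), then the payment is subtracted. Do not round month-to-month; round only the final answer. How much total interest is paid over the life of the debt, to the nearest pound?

Monthly rate r = 29.8%/12 = 2.48333% = 0.0248333.
Payoff takes n = ⌈−ln(1 − rB₀/P)/ln(1+r)⌉ = ⌈20.110⌉ = 21 payments; the last is £41.60.
Total paid = 20·£375.00 + £41.60 = £7,541.60.
Total interest = total paid − principal = £7,541.60 − £5,880.00 = £1,661.60.

£1,662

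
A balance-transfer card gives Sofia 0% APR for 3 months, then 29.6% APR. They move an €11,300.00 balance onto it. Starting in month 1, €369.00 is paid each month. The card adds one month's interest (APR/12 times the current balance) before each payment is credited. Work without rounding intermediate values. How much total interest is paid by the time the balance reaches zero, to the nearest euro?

Promo months 1–3 at r₀ = 0%/12 = 0; months 4+ at r₁ = 29.6%/12 = 0.0246667.
After month 3 (no interest yet): B = €11,300.00 − 3·€369.00 = €10,193.00.
Then at r₁ with €369.00/mo: n₂ = −ln(1 − r₁·B/P)/ln(1+r₁) ≈ 46.94 → 47 more payments.
Total paid = 49·€369.00 + €346.16 = €18,427.16; interest = €18,427.16 − €11,300.00 = €7,127.16.

€7,127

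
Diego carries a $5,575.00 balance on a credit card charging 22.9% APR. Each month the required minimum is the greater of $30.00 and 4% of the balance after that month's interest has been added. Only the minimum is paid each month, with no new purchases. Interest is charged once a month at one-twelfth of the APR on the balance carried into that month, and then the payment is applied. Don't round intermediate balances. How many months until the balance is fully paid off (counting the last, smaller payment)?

Monthly rate r = 22.9%/12 = 1.90833% = 0.0190833.
While 4% of the post-interest balance exceeds $30.00, each month B ← (B·(1+r))·(1 − 0.04), i.e. B shrinks by the factor (1+r)·0.96 = 0.97832.
This holds for months 1–93. Entering month 94 the balance is $726.06; 4% of the post-interest balance is now below $30.00, so the flat $30.00 minimum applies from here.
From month 94 a fixed $30.00 at rate r clears $726.06 in 33 more payments. Total: 93 + 33 = 126 months.

126 months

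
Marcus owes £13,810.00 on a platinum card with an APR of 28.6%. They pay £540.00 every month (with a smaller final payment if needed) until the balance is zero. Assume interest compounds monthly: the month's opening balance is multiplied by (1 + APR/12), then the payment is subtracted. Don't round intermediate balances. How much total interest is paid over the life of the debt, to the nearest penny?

Monthly rate r = 28.6%/12 = 2.38333% = 0.0238333.
Payoff takes n = ⌈−ln(1 − rB₀/P)/ln(1+r)⌉ = ⌈39.924⌉ = 40 payments; the last is £499.56.
Total paid = 39·£540.00 + £499.56 = £21,559.56.
Total interest = total paid − principal = £21,559.56 − £13,810.00 = £7,749.56.

£7,749.56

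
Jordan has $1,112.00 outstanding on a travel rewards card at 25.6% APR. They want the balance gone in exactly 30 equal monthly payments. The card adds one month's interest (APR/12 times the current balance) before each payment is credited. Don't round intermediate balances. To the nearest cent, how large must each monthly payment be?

$50.57

Monthly rate r = 25.6%/12 = 2.13333% = 0.0213333.
Level-payment amortization: P = B₀·r / (1 − (1+r)^(−n)) = 1112.00·0.0213333 / (1 − 1.02133^(−30)).
Denominator 1 − (1+r)^(−30) = 0.469146344.
P = 23.7227 / 0.469146344 ≈ 50.57.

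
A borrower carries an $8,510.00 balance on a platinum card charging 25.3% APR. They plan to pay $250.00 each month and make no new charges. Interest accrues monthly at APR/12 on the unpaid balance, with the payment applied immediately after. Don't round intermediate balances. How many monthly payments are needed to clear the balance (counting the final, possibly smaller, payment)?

Monthly rate r = 25.3%/12 = 2.10833% = 0.0210833.
Recurrence: B ← B·(1+r) − $250.00.
Month 1: interest $179.42; balance after payment $8,439.42.
Month 2: interest $177.93; balance after payment $8,367.35.
Closed form: n = −ln(1 − rB₀/P)/ln(1+r) = −ln(0.28232)/ln(1.02108) ≈ 60.616, so the balance reaches zero during payment 61.

61 payments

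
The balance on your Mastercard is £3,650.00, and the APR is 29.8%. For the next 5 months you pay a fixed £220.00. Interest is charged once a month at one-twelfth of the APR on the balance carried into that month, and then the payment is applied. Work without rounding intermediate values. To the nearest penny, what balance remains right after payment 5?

Monthly rate r = 29.8%/12 = 2.48333% = 0.0248333.
Each month: B ← B·(1+r) − £220.00.
Month 1: interest £90.64; balance after payment £3,520.64.
Month 2: interest £87.43; balance after payment £3,388.07.
Month 3: interest £84.14; balance after payment £3,252.21.
Month 4: interest £80.76; balance after payment £3,112.97.
Month 5: interest £77.31; balance after payment £2,970.28.

£2,970.28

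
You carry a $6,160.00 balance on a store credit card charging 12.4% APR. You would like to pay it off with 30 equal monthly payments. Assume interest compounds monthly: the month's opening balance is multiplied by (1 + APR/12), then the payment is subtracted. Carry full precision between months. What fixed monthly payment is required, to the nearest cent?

Monthly rate r = 12.4%/12 = 1.03333% = 0.0103333.
Level-payment amortization: P = B₀·r / (1 − (1+r)^(−n)) = 6160.00·0.0103333 / (1 − 1.01033^(−30)).
Denominator 1 − (1+r)^(−30) = 0.265385408.
P = 63.6533 / 0.265385408 ≈ 239.85.

$239.85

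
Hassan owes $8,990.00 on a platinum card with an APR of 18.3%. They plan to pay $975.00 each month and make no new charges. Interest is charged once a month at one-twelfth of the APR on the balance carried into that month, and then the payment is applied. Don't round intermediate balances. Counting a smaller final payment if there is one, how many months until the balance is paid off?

Monthly rate r = 18.3%/12 = 1.525% = 0.01525.
Recurrence: B ← B·(1+r) − $975.00.
Month 1: interest $137.10; balance after payment $8,152.10.
Month 2: interest $124.32; balance after payment $7,301.42.
Closed form: n = −ln(1 − rB₀/P)/ln(1+r) = −ln(0.85939)/ln(1.01525) ≈ 10.012, so the balance reaches zero during payment 11.

11 payments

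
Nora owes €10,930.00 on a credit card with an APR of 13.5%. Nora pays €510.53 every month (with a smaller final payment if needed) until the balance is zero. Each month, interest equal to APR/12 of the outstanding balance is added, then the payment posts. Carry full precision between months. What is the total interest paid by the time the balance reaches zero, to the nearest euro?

Monthly rate r = 13.5%/12 = 1.125% = 0.01125.
Payoff takes n = ⌈−ln(1 − rB₀/P)/ln(1+r)⌉ = ⌈24.632⌉ = 25 payments; the last is €323.16.
Total paid = 24·€510.53 + €323.16 = €12,575.88.
Total interest = total paid − principal = €12,575.88 − €10,930.00 = €1,645.88.

€1,646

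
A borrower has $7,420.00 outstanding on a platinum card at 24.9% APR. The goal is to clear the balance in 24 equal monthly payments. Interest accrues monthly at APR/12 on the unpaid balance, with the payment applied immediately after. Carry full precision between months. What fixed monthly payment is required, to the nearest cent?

Monthly rate r = 24.9%/12 = 2.075% = 0.02075.
Level-payment amortization: P = B₀·r / (1 − (1+r)^(−n)) = 7420.00·0.02075 / (1 − 1.02075^(−24)).
Denominator 1 − (1+r)^(−24) = 0.389149866.
P = 153.965 / 0.389149866 ≈ 395.64.

$395.64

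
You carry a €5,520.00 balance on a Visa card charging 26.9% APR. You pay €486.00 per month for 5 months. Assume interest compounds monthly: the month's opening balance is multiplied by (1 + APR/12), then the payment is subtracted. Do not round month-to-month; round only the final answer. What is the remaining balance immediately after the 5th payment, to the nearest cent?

€3,625.65

Monthly rate r = 26.9%/12 = 2.24167% = 0.0224167.
Each month: B ← B·(1+r) − €486.00.
Month 1: interest €123.74; balance after payment €5,157.74.
Month 2: interest €115.62; balance after payment €4,787.36.
Month 3: interest €107.32; balance after payment €4,408.68.
Month 4: interest €98.83; balance after payment €4,021.50.
Month 5: interest €90.15; balance after payment €3,625.65.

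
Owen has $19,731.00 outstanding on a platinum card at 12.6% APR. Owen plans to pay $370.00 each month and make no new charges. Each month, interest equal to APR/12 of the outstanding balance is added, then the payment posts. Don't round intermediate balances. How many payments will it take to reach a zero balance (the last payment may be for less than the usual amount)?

79 months

Monthly rate r = 12.6%/12 = 1.05% = 0.0105.
Recurrence: B ← B·(1+r) − $370.00.
Month 1: interest $207.18; balance after payment $19,568.18.
Month 2: interest $205.47; balance after payment $19,403.64.
Closed form: n = −ln(1 − rB₀/P)/ln(1+r) = −ln(0.44007)/ln(1.0105) ≈ 78.584, so the balance reaches zero during payment 79.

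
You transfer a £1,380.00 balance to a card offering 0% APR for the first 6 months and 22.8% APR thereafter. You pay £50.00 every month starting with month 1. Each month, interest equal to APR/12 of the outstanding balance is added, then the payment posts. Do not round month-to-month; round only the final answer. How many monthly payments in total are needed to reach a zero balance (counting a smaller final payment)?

Promo months 1–6 at r₀ = 0%/12 = 0; months 7+ at r₁ = 22.8%/12 = 0.019.
After month 6 (no interest yet): B = £1,380.00 − 6·£50.00 = £1,080.00.
Then at r₁ with £50.00/mo: n₂ = −ln(1 − r₁·B/P)/ln(1+r₁) ≈ 28.07 → 29 more payments.

35 months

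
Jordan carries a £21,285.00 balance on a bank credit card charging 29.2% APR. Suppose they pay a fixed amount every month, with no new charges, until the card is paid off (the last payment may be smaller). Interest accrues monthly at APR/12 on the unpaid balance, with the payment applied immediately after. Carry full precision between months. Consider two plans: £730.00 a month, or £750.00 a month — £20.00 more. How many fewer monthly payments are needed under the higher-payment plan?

3 fewer payments

Monthly rate r = 29.2%/12 = 2.43333% = 0.0243333.
At £730.00/mo: n = ⌈−ln(1 − rB₀/P)/ln(1+r)⌉ = 52 payments (last £306.07); total interest = total paid − £21,285.00 = £16,251.07.
At £750.00/mo: 49 payments (last £595.44); total interest £15,310.44.
Payments saved = 52 − 49 = 3.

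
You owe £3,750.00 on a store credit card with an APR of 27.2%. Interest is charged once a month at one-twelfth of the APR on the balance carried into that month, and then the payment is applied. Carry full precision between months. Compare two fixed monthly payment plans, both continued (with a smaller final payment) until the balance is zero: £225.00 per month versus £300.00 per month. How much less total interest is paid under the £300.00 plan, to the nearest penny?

£303.78

Monthly rate r = 27.2%/12 = 2.26667% = 0.0226667.
At £225.00/mo: n = ⌈−ln(1 − rB₀/P)/ln(1+r)⌉ = 22 payments (last £38.22); total interest = total paid − £3,750.00 = £1,013.22.
At £300.00/mo: 15 payments (last £259.44); total interest £709.44.
Interest saved = £1,013.22 − £709.44 = £303.78.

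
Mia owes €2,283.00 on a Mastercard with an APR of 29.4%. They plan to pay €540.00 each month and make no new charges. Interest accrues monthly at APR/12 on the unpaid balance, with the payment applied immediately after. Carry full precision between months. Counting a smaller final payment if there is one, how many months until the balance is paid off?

Monthly rate r = 29.4%/12 = 2.45% = 0.0245.
Recurrence: B ← B·(1+r) − €540.00.
Month 1: interest €55.93; balance after payment €1,798.93.
Month 2: interest €44.07; balance after payment €1,303.01.
Month 3: interest €31.92; balance after payment €794.93.
Month 4: interest €19.48; balance after payment €274.41.
Month 5: interest €6.72; balance after payment €0.00.

5 payments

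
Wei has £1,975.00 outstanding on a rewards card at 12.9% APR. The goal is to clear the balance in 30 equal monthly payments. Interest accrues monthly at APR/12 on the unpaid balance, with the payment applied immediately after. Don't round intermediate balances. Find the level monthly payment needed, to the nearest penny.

£77.37

Monthly rate r = 12.9%/12 = 1.075% = 0.01075.
Level-payment amortization: P = B₀·r / (1 − (1+r)^(−n)) = 1975.00·0.01075 / (1 − 1.01075^(−30)).
Denominator 1 − (1+r)^(−30) = 0.27441633.
P = 21.2313 / 0.27441633 ≈ 77.37.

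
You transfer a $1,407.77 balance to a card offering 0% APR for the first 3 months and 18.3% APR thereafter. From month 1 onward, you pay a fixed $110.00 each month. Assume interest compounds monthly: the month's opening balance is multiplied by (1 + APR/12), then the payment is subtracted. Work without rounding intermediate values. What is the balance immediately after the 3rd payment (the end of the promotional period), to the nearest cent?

$1,077.77

Promo months 1–3 at r₀ = 0%/12 = 0; months 4+ at r₁ = 18.3%/12 = 0.01525.
After month 3 (no interest yet): B = $1,407.77 − 3·$110.00 = $1,077.77.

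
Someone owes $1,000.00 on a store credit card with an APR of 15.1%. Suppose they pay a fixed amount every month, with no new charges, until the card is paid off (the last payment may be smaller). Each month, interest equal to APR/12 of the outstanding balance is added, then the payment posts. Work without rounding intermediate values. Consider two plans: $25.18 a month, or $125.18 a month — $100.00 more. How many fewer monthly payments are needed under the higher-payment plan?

Monthly rate r = 15.1%/12 = 1.25833% = 0.0125833.
At $25.18/mo: n = ⌈−ln(1 − rB₀/P)/ln(1+r)⌉ = 56 payments (last $9.81); total interest = total paid − $1,000.00 = $394.71.
At $125.18/mo: 9 payments (last $59.28); total interest $60.72.
Payments saved = 56 − 9 = 47.

47 fewer payments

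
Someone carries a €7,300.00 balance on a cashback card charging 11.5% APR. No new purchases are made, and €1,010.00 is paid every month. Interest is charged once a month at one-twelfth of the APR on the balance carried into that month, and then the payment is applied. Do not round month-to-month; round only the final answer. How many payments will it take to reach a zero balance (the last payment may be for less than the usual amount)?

8 payments

Monthly rate r = 11.5%/12 = 0.958333% = 0.00958333.
Recurrence: B ← B·(1+r) − €1,010.00.
Month 1: interest €69.96; balance after payment €6,359.96.
Month 2: interest €60.95; balance after payment €5,410.91.
Closed form: n = −ln(1 − rB₀/P)/ln(1+r) = −ln(0.93073)/ln(1.00958) ≈ 7.526, so the balance reaches zero during payment 8.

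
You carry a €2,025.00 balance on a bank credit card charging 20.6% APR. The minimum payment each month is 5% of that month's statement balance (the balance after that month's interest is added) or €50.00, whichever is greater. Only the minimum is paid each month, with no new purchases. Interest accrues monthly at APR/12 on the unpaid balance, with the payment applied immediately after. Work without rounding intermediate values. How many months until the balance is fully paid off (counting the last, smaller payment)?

46 months

Monthly rate r = 20.6%/12 = 1.71667% = 0.0171667.
While 5% of the post-interest balance exceeds €50.00, each month B ← (B·(1+r))·(1 − 0.05), i.e. B shrinks by the factor (1+r)·0.95 = 0.96631.
This holds for months 1–22. Entering month 23 the balance is €952.73; 5% of the post-interest balance is now below €50.00, so the flat €50.00 minimum applies from here.
From month 23 a fixed €50.00 at rate r clears €952.73 in 24 more payments. Total: 22 + 24 = 46 months.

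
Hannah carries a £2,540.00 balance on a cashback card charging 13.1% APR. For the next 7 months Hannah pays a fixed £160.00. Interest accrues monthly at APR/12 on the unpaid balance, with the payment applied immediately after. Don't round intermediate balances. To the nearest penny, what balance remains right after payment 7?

£1,583.22

Monthly rate r = 13.1%/12 = 1.09167% = 0.0109167.
Each month: B ← B·(1+r) − £160.00.
Month 1: interest £27.73; balance after payment £2,407.73.
Month 2: interest £26.28; balance after payment £2,274.01.
Month 3: interest £24.82; balance after payment £2,138.84.
Month 4: interest £23.35; balance after payment £2,002.19.
Month 5: interest £21.86; balance after payment £1,864.04.
Month 6: interest £20.35; balance after payment £1,724.39.
Month 7: interest £18.82; balance after payment £1,583.22.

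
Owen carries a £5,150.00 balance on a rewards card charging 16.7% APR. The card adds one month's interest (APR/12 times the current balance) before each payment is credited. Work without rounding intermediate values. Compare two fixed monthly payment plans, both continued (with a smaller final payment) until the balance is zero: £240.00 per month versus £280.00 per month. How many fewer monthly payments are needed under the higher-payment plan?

4 fewer payments

Monthly rate r = 16.7%/12 = 1.39167% = 0.0139167.
At £240.00/mo: n = ⌈−ln(1 − rB₀/P)/ln(1+r)⌉ = 26 payments (last £160.12); total interest = total paid − £5,150.00 = £1,010.12.
At £280.00/mo: 22 payments (last £110.57); total interest £840.57.
Payments saved = 26 − 22 = 4.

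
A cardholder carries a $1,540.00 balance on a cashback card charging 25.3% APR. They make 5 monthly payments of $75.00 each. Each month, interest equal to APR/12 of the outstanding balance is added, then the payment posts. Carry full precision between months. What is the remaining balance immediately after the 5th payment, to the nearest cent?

Monthly rate r = 25.3%/12 = 2.10833% = 0.0210833.
Each month: B ← B·(1+r) − $75.00.
Month 1: interest $32.47; balance after payment $1,497.47.
Month 2: interest $31.57; balance after payment $1,454.04.
Month 3: interest $30.66; balance after payment $1,409.70.
Month 4: interest $29.72; balance after payment $1,364.42.
Month 5: interest $28.77; balance after payment $1,318.18.

$1,318.18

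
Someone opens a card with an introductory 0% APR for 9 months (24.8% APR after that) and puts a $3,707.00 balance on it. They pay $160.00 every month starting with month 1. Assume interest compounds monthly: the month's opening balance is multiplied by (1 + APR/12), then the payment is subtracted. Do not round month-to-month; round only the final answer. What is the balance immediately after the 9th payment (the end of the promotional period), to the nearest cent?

$2,267.00

Promo months 1–9 at r₀ = 0%/12 = 0; months 10+ at r₁ = 24.8%/12 = 0.0206667.
After month 9 (no interest yet): B = $3,707.00 − 9·$160.00 = $2,267.00.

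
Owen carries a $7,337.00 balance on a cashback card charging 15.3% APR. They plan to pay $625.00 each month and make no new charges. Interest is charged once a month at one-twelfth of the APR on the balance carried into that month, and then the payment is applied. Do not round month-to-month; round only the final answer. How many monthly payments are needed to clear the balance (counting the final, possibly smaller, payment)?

Monthly rate r = 15.3%/12 = 1.275% = 0.01275.
Recurrence: B ← B·(1+r) − $625.00.
Month 1: interest $93.55; balance after payment $6,805.55.
Month 2: interest $86.77; balance after payment $6,267.32.
Closed form: n = −ln(1 − rB₀/P)/ln(1+r) = −ln(0.85033)/ln(1.01275) ≈ 12.797, so the balance reaches zero during payment 13.

13 payments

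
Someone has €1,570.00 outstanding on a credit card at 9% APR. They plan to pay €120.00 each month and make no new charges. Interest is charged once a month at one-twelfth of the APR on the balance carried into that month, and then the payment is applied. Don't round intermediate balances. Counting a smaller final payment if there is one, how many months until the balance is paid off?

Monthly rate r = 9%/12 = 0.75% = 0.0075.
Recurrence: B ← B·(1+r) − €120.00.
Month 1: interest €11.78; balance after payment €1,461.78.
Month 2: interest €10.96; balance after payment €1,352.74.
Closed form: n = −ln(1 − rB₀/P)/ln(1+r) = −ln(0.90187)/ln(1.0075) ≈ 13.822, so the balance reaches zero during payment 14.

14 months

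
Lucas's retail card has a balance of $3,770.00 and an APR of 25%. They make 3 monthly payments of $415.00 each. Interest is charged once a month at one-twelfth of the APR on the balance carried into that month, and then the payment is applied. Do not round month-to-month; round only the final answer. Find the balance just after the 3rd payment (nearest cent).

$2,739.45

Monthly rate r = 25%/12 = 2.08333% = 0.0208333.
Each month: B ← B·(1+r) − $415.00.
Month 1: interest $78.54; balance after payment $3,433.54.
Month 2: interest $71.53; balance after payment $3,090.07.
Month 3: interest $64.38; balance after payment $2,739.45.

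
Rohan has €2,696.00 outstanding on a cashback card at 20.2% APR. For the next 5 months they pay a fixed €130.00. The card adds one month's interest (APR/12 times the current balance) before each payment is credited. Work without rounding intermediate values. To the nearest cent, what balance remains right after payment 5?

€2,258.43

Monthly rate r = 20.2%/12 = 1.68333% = 0.0168333.
Each month: B ← B·(1+r) − €130.00.
Month 1: interest €45.38; balance after payment €2,611.38.
Month 2: interest €43.96; balance after payment €2,525.34.
Month 3: interest €42.51; balance after payment €2,437.85.
Month 4: interest €41.04; balance after payment €2,348.89.
Month 5: interest €39.54; balance after payment €2,258.43.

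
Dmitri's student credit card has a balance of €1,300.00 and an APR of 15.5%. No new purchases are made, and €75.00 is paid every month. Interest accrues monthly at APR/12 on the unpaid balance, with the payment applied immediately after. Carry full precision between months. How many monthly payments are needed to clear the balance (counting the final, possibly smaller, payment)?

20 months

Monthly rate r = 15.5%/12 = 1.29167% = 0.0129167.
Recurrence: B ← B·(1+r) − €75.00.
Month 1: interest €16.79; balance after payment €1,241.79.
Month 2: interest €16.04; balance after payment €1,182.83.
Closed form: n = −ln(1 − rB₀/P)/ln(1+r) = −ln(0.77611)/ln(1.01292) ≈ 19.749, so the balance reaches zero during payment 20.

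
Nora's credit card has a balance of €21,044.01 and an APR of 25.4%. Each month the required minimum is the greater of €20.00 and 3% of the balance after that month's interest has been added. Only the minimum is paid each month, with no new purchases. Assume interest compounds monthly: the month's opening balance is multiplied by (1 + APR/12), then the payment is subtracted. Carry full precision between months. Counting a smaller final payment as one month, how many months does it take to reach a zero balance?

Monthly rate r = 25.4%/12 = 2.11667% = 0.0211667.
While 3% of the post-interest balance exceeds €20.00, each month B ← (B·(1+r))·(1 − 0.03), i.e. B shrinks by the factor (1+r)·0.97 = 0.99053.
This holds for months 1–366. Entering month 367 the balance is €647.07; 3% of the post-interest balance is now below €20.00, so the flat €20.00 minimum applies from here.
From month 367 a fixed €20.00 at rate r clears €647.07 in 56 more payments. Total: 366 + 56 = 422 months.

422 months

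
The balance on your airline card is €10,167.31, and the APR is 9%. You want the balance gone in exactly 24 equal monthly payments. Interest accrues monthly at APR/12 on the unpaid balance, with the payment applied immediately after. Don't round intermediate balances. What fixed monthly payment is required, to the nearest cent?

€464.49

Monthly rate r = 9%/12 = 0.75% = 0.0075.
Level-payment amortization: P = B₀·r / (1 − (1+r)^(−n)) = 10167.31·0.0075 / (1 − 1.0075^(−24)).
Denominator 1 − (1+r)^(−24) = 0.164168596.
P = 76.2548 / 0.164168596 ≈ 464.49.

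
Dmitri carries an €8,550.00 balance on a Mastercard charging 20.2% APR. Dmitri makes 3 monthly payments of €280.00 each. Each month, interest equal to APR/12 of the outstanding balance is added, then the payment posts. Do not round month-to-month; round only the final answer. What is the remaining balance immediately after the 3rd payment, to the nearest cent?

Monthly rate r = 20.2%/12 = 1.68333% = 0.0168333.
Each month: B ← B·(1+r) − €280.00.
Month 1: interest €143.92; balance after payment €8,413.92.
Month 2: interest €141.63; balance after payment €8,275.56.
Month 3: interest €139.31; balance after payment €8,134.86.

€8,134.86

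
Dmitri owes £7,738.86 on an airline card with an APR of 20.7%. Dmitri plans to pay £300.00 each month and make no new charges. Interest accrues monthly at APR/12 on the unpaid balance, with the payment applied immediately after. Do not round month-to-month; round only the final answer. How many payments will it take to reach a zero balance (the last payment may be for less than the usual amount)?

35 months

Monthly rate r = 20.7%/12 = 1.725% = 0.01725.
Recurrence: B ← B·(1+r) − £300.00.
Month 1: interest £133.50; balance after payment £7,572.36.
Month 2: interest £130.62; balance after payment £7,402.98.
Closed form: n = −ln(1 − rB₀/P)/ln(1+r) = −ln(0.55502)/ln(1.01725) ≈ 34.425, so the balance reaches zero during payment 35.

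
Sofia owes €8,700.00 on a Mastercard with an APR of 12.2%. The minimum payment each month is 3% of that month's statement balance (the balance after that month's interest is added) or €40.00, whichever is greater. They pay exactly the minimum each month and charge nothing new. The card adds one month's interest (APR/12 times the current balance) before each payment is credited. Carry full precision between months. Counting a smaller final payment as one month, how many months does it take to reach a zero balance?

Monthly rate r = 12.2%/12 = 1.01667% = 0.0101667.
While 3% of the post-interest balance exceeds €40.00, each month B ← (B·(1+r))·(1 − 0.03), i.e. B shrinks by the factor (1+r)·0.97 = 0.97986.
This holds for months 1–93. Entering month 94 the balance is €1,311.72; 3% of the post-interest balance is now below €40.00, so the flat €40.00 minimum applies from here.
From month 94 a fixed €40.00 at rate r clears €1,311.72 in 41 more payments. Total: 93 + 41 = 134 months.

134 months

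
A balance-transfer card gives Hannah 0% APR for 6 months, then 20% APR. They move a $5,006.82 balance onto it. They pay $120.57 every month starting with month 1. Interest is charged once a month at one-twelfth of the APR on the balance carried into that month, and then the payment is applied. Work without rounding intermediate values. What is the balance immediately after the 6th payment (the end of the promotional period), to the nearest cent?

$4,283.40

Promo months 1–6 at r₀ = 0%/12 = 0; months 7+ at r₁ = 20%/12 = 0.0166667.
After month 6 (no interest yet): B = $5,006.82 − 6·$120.57 = $4,283.40.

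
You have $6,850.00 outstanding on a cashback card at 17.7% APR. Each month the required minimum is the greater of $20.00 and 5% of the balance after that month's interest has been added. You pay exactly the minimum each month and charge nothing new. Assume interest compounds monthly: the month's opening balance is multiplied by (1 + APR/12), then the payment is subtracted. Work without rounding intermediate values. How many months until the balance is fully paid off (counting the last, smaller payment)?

Monthly rate r = 17.7%/12 = 1.475% = 0.01475.
While 5% of the post-interest balance exceeds $20.00, each month B ← (B·(1+r))·(1 − 0.05), i.e. B shrinks by the factor (1+r)·0.95 = 0.96401.
This holds for months 1–78. Entering month 79 the balance is $392.77; 5% of the post-interest balance is now below $20.00, so the flat $20.00 minimum applies from here.
From month 79 a fixed $20.00 at rate r clears $392.77 in 24 more payments. Total: 78 + 24 = 102 months.

102 months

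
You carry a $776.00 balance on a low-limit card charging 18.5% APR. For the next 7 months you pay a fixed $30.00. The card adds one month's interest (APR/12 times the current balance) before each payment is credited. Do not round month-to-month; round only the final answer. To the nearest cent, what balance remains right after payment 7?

Monthly rate r = 18.5%/12 = 1.54167% = 0.0154167.
Each month: B ← B·(1+r) − $30.00.
Month 1: interest $11.96; balance after payment $757.96.
Month 2: interest $11.69; balance after payment $739.65.
Month 3: interest $11.40; balance after payment $721.05.
Month 4: interest $11.12; balance after payment $702.17.
Month 5: interest $10.83; balance after payment $682.99.
Month 6: interest $10.53; balance after payment $663.52.
Month 7: interest $10.23; balance after payment $643.75.

$643.75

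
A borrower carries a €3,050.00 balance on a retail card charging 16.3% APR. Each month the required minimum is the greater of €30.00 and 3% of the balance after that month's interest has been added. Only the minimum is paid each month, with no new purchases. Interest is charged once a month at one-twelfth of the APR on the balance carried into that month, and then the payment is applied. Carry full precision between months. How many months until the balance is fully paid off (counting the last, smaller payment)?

Monthly rate r = 16.3%/12 = 1.35833% = 0.0135833.
While 3% of the post-interest balance exceeds €30.00, each month B ← (B·(1+r))·(1 − 0.03), i.e. B shrinks by the factor (1+r)·0.97 = 0.98318.
This holds for months 1–67. Entering month 68 the balance is €978.57; 3% of the post-interest balance is now below €30.00, so the flat €30.00 minimum applies from here.
From month 68 a fixed €30.00 at rate r clears €978.57 in 44 more payments. Total: 67 + 44 = 111 months.

111 months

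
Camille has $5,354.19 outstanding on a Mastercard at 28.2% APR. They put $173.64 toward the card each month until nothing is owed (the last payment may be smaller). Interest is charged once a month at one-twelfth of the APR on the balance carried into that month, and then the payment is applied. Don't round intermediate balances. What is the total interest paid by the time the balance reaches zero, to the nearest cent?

$4,286.71

Monthly rate r = 28.2%/12 = 2.35% = 0.0235.
Payoff takes n = ⌈−ln(1 − rB₀/P)/ln(1+r)⌉ = ⌈55.519⌉ = 56 payments; the last is $90.70.
Total paid = 55·$173.64 + $90.70 = $9,640.90.
Total interest = total paid − principal = $9,640.90 − $5,354.19 = $4,286.71.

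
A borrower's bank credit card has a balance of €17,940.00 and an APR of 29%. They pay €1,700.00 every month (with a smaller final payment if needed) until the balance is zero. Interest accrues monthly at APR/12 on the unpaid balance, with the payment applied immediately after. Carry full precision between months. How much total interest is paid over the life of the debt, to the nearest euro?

€3,024

Monthly rate r = 29%/12 = 2.41667% = 0.0241667.
Payoff takes n = ⌈−ln(1 − rB₀/P)/ln(1+r)⌉ = ⌈12.329⌉ = 13 payments; the last is €564.00.
Total paid = 12·€1,700.00 + €564.00 = €20,964.00.
Total interest = total paid − principal = €20,964.00 − €17,940.00 = €3,024.00.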